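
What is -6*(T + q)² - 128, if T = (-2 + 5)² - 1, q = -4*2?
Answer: -128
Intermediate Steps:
q = -8
T = 8 (T = 3² - 1 = 9 - 1 = 8)
-6*(T + q)² - 128 = -6*(8 - 8)² - 128 = -6*0² - 128 = -6*0 - 128 = 0 - 128 = -128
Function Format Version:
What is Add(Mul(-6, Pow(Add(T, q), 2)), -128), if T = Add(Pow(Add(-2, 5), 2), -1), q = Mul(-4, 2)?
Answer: -128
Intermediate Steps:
q = -8
T = 8 (T = Add(Pow(3, 2), -1) = Add(9, -1) = 8)
Add(Mul(-6, Pow(Add(T, q), 2)), -128) = Add(Mul(-6, Pow(Add(8, -8), 2)), -128) = Add(Mul(-6, Pow(0, 2)), -128) = Add(Mul(-6, 0), -128) = Add(0, -128) = -128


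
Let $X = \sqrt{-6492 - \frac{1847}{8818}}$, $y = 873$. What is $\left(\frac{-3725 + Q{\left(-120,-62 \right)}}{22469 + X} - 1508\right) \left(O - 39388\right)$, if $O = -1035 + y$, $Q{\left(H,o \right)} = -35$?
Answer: $\frac{265545647371771537400}{4451877112401} - \frac{148708000 i \sqrt{504815535854}}{4451877112401} \approx 5.9648 \cdot 10^{7} - 23.733 i$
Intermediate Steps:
$X = \frac{i \sqrt{504815535854}}{8818}$ ($X = \sqrt{-6492 - \frac{1847}{8818}} = \sqrt{- \frac{57248303}{8818}} = \frac{i \sqrt{504815535854}}{8818} \approx 80.574 i$)
$O = -162$ ($O = -1035 + 873 = -162$)
$\left(\frac{-3725 + Q{\left(-120,-62 \right)}}{22469 + X} - 1508\right) \left(O - 39388\right) = \left(\frac{-3725 - 35}{22469 + \frac{i \sqrt{504815535854}}{8818}} - 1508\right) \left(-162 - 39388\right) = \left(- \frac{3760}{22469 + \frac{i \sqrt{504815535854}}{8818}} - 1508\right) \left(-39550\right) = \left(-1508 - \frac{3760}{22469 + \frac{i \sqrt{504815535854}}{8818}}\right) \left(-39550\right) = 59641400 + \frac{148708000}{22469 + \frac{i \sqrt{504815535854}}{8818}}$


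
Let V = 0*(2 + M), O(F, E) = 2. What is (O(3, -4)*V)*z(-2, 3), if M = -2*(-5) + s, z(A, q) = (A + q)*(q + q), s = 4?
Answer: 0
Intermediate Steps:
z(A, q) = 2*q*(A + q) (z(A, q) = (A + q)*(2*q) = 2*q*(A + q))
M = 14 (M = -2*(-5) + 4 = 10 + 4 = 14)
V = 0 (V = 0*(2 + 14) = 0*16 = 0)
(O(3, -4)*V)*z(-2, 3) = (2*0)*(2*3*(-2 + 3)) = 0*(2*3*1) = 0*6 = 0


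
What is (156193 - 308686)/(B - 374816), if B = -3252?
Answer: 152493/378068 ≈ 0.40335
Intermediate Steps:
(156193 - 308686)/(B - 374816) = (156193 - 308686)/(-3252 - 374816) = -152493/(-378068) = -152493*(-1/378068) = 152493/378068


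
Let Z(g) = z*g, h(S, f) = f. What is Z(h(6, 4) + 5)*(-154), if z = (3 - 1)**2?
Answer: -5544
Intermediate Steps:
z = 4 (z = 2**2 = 4)
Z(g) = 4*g
Z(h(6, 4) + 5)*(-154) = (4*(4 + 5))*(-154) = (4*9)*(-154) = 36*(-154) = -5544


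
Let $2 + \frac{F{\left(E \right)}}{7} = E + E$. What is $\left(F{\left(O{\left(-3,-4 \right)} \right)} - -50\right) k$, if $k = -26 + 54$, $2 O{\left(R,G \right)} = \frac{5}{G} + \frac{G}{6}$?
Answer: $\frac{1897}{3} \approx 632.33$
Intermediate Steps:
$O{\left(R,G \right)} = \frac{G}{12} + \frac{5}{2 G}$ ($O{\left(R,G \right)} = \frac{\frac{5}{G} + \frac{G}{6}}{2} = \frac{G}{12} + \frac{5}{2 G}$)
$F{\left(E \right)} = -14 + 14 E$ ($F{\left(E \right)} = -14 + 7 \left(E + E\right) = -14 + 7 \cdot 2 E = -14 + 14 E$)
$k = 28$
$\left(F{\left(O{\left(-3,-4 \right)} \right)} - -50\right) k = \left(\left(-14 + 14 \frac{30 + \left(-4\right)^{2}}{12 \left(-4\right)}\right) - -50\right) 28 = \left(\left(-14 + 14 \cdot \frac{1}{12} \left(- \frac{1}{4}\right) \left(30 + 16\right)\right) + \left(-21 + 71\right)\right) 28 = \left(\left(-14 + 14 \cdot \frac{1}{12} \left(- \frac{1}{4}\right) 46\right) + 50\right) 28 = \left(\left(-14 + 14 \left(- \frac{23}{24}\right)\right) + 50\right) 28 = \left(\left(-14 - \frac{161}{12}\right) + 50\right) 28 = \left(- \frac{329}{12} + 50\right) 28 = \frac{271}{12} \cdot 28 = \frac{1897}{3}$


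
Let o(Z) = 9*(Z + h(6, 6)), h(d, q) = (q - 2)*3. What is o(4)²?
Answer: 20736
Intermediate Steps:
h(d, q) = -6 + 3*q (h(d, q) = (-2 + q)*3 = -6 + 3*q)
o(Z) = 108 + 9*Z (o(Z) = 9*(Z + (-6 + 3*6)) = 9*(Z + (-6 + 18)) = 9*(Z + 12) = 9*(12 + Z) = 108 + 9*Z)
o(4)² = (108 + 9*4)² = (108 + 36)² = 144² = 20736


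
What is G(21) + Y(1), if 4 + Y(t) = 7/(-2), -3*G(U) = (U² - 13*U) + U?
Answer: -141/2 ≈ -70.500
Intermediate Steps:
G(U) = 4*U - U²/3 (G(U) = -((U² - 13*U) + U)/3 = -(U² - 12*U)/3 = 4*U - U²/3)
Y(t) = -15/2 (Y(t) = -4 + 7/(-2) = -4 + 7*(-½) = -4 - 7/2 = -15/2)
G(21) + Y(1) = (⅓)*21*(12 - 1*21) - 15/2 = (⅓)*21*(12 - 21) - 15/2 = (⅓)*21*(-9) - 15/2 = -63 - 15/2 = -141/2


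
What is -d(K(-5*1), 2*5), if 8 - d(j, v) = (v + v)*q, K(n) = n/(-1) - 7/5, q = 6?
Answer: 112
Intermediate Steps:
K(n) = -7/5 - n (K(n) = n*(-1) - 7*⅕ = -n - 7/5 = -7/5 - n)
d(j, v) = 8 - 12*v (d(j, v) = 8 - (v + v)*6 = 8 - 2*v*6 = 8 - 12*v)
-d(K(-5*1), 2*5) = -(8 - 24*5) = -(8 - 12*10) = -(8 - 120) = -1*(-112) = 112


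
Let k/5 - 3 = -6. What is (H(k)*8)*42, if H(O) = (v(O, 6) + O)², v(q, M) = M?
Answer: 27216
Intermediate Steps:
k = -15 (k = 15 + 5*(-6) = 15 - 30 = -15)
H(O) = (6 + O)²
(H(k)*8)*42 = ((6 - 15)²*8)*42 = ((-9)²*8)*42 = (81*8)*42 = 648*42 = 27216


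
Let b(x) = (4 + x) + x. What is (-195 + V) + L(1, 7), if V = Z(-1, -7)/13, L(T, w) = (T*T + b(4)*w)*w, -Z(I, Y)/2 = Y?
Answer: 5214/13 ≈ 401.08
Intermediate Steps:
b(x) = 4 + 2*x
Z(I, Y) = -2*Y
L(T, w) = w*(T**2 + 12*w) (L(T, w) = (T*T + (4 + 2*4)*w)*w = (T**2 + (4 + 8)*w)*w = (T**2 + 12*w)*w = w*(T**2 + 12*w))
V = 14/13 (V = -2*(-7)/13 = 14*(1/13) = 14/13 ≈ 1.0769)
(-195 + V) + L(1, 7) = (-195 + 14/13) + 7*(1**2 + 12*7) = -2521/13 + 7*(1 + 84) = -2521/13 + 7*85 = -2521/13 + 595 = 5214/13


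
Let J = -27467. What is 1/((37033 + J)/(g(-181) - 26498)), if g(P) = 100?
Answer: -13199/4783 ≈ -2.7596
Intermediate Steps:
1/((37033 + J)/(g(-181) - 26498)) = 1/((37033 - 27467)/(100 - 26498)) = 1/(9566/(-26398)) = 1/(9566*(-1/26398)) = 1/(-4783/13199) = -13199/4783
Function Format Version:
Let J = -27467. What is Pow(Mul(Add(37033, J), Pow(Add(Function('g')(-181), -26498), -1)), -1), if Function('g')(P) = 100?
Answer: Rational(-13199, 4783) ≈ -2.7596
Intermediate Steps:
Pow(Mul(Add(37033, J), Pow(Add(Function('g')(-181), -26498), -1)), -1) = Pow(Mul(Add(37033, -27467), Pow(Add(100, -26498), -1)), -1) = Pow(Mul(9566, Pow(-26398, -1)), -1) = Pow(Mul(9566, Rational(-1, 26398)), -1) = Pow(Rational(-4783, 13199), -1) = Rational(-13199, 4783)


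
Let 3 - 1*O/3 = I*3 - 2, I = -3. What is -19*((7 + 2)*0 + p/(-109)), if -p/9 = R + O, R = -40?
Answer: -342/109 ≈ -3.1376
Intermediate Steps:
O = 42 (O = 9 - 3*(-3*3 - 2) = 9 - 3*(-9 - 2) = 9 - 3*(-11) = 9 + 33 = 42)
p = -18 (p = -9*(-40 + 42) = -9*2 = -18)
-19*((7 + 2)*0 + p/(-109)) = -19*((7 + 2)*0 - 18/(-109)) = -19*(9*0 - 18*(-1/109)) = -19*(0 + 18/109) = -19*18/109 = -342/109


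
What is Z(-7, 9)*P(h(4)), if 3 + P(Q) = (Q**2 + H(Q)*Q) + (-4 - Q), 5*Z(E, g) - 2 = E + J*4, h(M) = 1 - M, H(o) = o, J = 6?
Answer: 266/5 ≈ 53.200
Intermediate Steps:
Z(E, g) = 26/5 + E/5 (Z(E, g) = 2/5 + (E + 6*4)/5 = 2/5 + (E + 24)/5 = 2/5 + (24 + E)/5 = 2/5 + (24/5 + E/5) = 26/5 + E/5)
P(Q) = -7 - Q + 2*Q**2 (P(Q) = -3 + ((Q**2 + Q*Q) + (-4 - Q)) = -3 + ((Q**2 + Q**2) + (-4 - Q)) = -3 + (2*Q**2 + (-4 - Q)) = -3 + (-4 - Q + 2*Q**2) = -7 - Q + 2*Q**2)
Z(-7, 9)*P(h(4)) = (26/5 + (1/5)*(-7))*(-7 - (1 - 1*4) + 2*(1 - 1*4)**2) = (26/5 - 7/5)*(-7 - (1 - 4) + 2*(1 - 4)**2) = 19*(-7 - 1*(-3) + 2*(-3)**2)/5 = 19*(-7 + 3 + 2*9)/5 = 19*(-7 + 3 + 18)/5 = (19/5)*14 = 266/5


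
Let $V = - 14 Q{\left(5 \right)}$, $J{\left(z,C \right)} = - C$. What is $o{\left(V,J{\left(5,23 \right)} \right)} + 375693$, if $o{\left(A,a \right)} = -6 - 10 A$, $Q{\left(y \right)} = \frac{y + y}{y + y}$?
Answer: $375827$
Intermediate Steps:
$Q{\left(y \right)} = 1$ ($Q{\left(y \right)} = \frac{2 y}{2 y} = 2 y \frac{1}{2 y} = 1$)
$V = -14$ ($V = \left(-14\right) 1 = -14$)
$o{\left(V,J{\left(5,23 \right)} \right)} + 375693 = \left(-6 - -140\right) + 375693 = \left(-6 + 140\right) + 375693 = 134 + 375693 = 375827$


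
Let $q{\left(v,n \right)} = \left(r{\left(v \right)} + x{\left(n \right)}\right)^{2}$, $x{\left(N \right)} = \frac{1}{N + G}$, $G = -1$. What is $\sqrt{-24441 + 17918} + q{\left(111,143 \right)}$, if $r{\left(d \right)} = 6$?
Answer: $\frac{727609}{20164} + i \sqrt{6523} \approx 36.085 + 80.765 i$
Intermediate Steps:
$x{\left(N \right)} = \frac{1}{-1 + N}$ ($x{\left(N \right)} = \frac{1}{N - 1} = \frac{1}{-1 + N}$)
$q{\left(v,n \right)} = \left(6 + \frac{1}{-1 + n}\right)^{2}$
$\sqrt{-24441 + 17918} + q{\left(111,143 \right)} = \sqrt{-24441 + 17918} + \frac{\left(-5 + 6 \cdot 143\right)^{2}}{\left(-1 + 143\right)^{2}} = \sqrt{-6523} + \frac{\left(-5 + 858\right)^{2}}{20164} = i \sqrt{6523} + \frac{853^{2}}{20164} = i \sqrt{6523} + \frac{1}{20164} \cdot 727609 = i \sqrt{6523} + \frac{727609}{20164} = \frac{727609}{20164} + i \sqrt{6523}$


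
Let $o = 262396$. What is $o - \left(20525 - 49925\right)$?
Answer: $291796$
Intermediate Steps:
$o - \left(20525 - 49925\right) = 262396 - \left(20525 - 49925\right) = 262396 - -29400 = 262396 + \left(-20525 + 49925\right) = 262396 + 29400 = 291796$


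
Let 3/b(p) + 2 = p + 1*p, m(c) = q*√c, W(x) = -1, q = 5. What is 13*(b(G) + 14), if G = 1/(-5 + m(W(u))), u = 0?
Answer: 20059/122 + 195*I/122 ≈ 164.42 + 1.5984*I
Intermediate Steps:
m(c) = 5*√c
G = (-5 - 5*I)/50 (G = 1/(-5 + 5*√(-1)) = 1/(-5 + 5*I) = (-5 - 5*I)/50 ≈ -0.1 - 0.1*I)
b(p) = 3/(-2 + 2*p) (b(p) = 3/(-2 + (p + 1*p)) = 3/(-2 + (p + p)) = 3/(-2 + 2*p))
13*(b(G) + 14) = 13*(3/(2*(-1 + (-⅒ - I/10))) + 14) = 13*(3/(2*(-11/10 - I/10)) + 14) = 13*(3*(50*(-11/10 + I/10)/61)/2 + 14) = 13*(75*(-11/10 + I/10)/61 + 14) = 13*(14 + 75*(-11/10 + I/10)/61) = 182 + 975*(-11/10 + I/10)/61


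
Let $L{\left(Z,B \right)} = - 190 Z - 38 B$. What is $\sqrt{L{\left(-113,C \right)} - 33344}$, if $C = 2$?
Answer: $5 i \sqrt{478} \approx 109.32 i$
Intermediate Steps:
$\sqrt{L{\left(-113,C \right)} - 33344} = \sqrt{\left(\left(-190\right) \left(-113\right) - 76\right) - 33344} = \sqrt{\left(21470 - 76\right) - 33344} = \sqrt{21394 - 33344} = \sqrt{-11950} = 5 i \sqrt{478}$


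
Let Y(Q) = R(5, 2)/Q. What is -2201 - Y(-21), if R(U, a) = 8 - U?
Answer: -15406/7 ≈ -2200.9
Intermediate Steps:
Y(Q) = 3/Q (Y(Q) = (8 - 1*5)/Q = (8 - 5)/Q = 3/Q)
-2201 - Y(-21) = -2201 - 3/(-21) = -2201 - 3*(-1)/21 = -2201 - 1*(-⅐) = -2201 + ⅐ = -15406/7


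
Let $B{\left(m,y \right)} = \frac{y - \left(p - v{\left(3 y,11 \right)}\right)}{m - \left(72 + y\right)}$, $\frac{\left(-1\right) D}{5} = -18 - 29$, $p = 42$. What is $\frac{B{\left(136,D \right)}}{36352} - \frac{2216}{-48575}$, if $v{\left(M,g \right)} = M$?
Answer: $\frac{6865730561}{150975763200} \approx 0.045476$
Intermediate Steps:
$D = 235$ ($D = - 5 \left(-18 - 29\right) = \left(-5\right) \left(-47\right) = 235$)
$B{\left(m,y \right)} = \frac{-42 + 4 y}{-72 + m - y}$ ($B{\left(m,y \right)} = \frac{y + \left(3 y - 42\right)}{m - \left(72 + y\right)} = \frac{y + \left(3 y - 42\right)}{-72 + m - y} = \frac{y + \left(-42 + 3 y\right)}{-72 + m - y} = \frac{-42 + 4 y}{-72 + m - y}$)
$\frac{B{\left(136,D \right)}}{36352} - \frac{2216}{-48575} = \frac{2 \frac{1}{72 + 235 - 136} \left(21 - 470\right)}{36352} - \frac{2216}{-48575} = \frac{2 \left(21 - 470\right)}{72 + 235 - 136} \cdot \frac{1}{36352} - - \frac{2216}{48575} = 2 \cdot \frac{1}{171} \left(-449\right) \frac{1}{36352} + \frac{2216}{48575} = \left(- \frac{898}{171}\right) \frac{1}{36352} + \frac{2216}{48575} = - \frac{449}{3108096} + \frac{2216}{48575} = \frac{6865730561}{150975763200}$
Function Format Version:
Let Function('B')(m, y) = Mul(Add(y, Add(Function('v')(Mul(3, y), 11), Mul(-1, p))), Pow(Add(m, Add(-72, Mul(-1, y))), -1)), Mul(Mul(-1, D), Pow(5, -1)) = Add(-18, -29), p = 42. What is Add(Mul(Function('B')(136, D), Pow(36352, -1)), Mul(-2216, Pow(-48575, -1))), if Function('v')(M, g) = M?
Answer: Rational(6865730561, 150975763200) ≈ 0.045476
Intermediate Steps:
D = 235 (D = Mul(-5, Add(-18, -29)) = Mul(-5, -47) = 235)
Function('B')(m, y) = Mul(Pow(Add(-72, m, Mul(-1, y)), -1), Add(-42, Mul(4, y))) (Function('B')(m, y) = Mul(Add(y, Add(Mul(3, y), Mul(-1, 42))), Pow(Add(m, Add(-72, Mul(-1, y))), -1)) = Mul(Add(y, Add(Mul(3, y), -42)), Pow(Add(-72, m, Mul(-1, y)), -1)) = Mul(Add(y, Add(-42, Mul(3, y))), Pow(Add(-72, m, Mul(-1, y)), -1)) = Mul(Add(-42, Mul(4, y)), Pow(Add(-72, m, Mul(-1, y)), -1)) = Mul(Pow(Add(-72, m, Mul(-1, y)), -1), Add(-42, Mul(4, y))))
Add(Mul(Function('B')(136, D), Pow(36352, -1)), Mul(-2216, Pow(-48575, -1))) = Add(Mul(Mul(2, Pow(Add(72, 235, Mul(-1, 136)), -1), Add(21, Mul(-2, 235))), Pow(36352, -1)), Mul(-2216, Pow(-48575, -1))) = Add(Mul(Mul(2, Pow(Add(72, 235, -136), -1), Add(21, -470)), Rational(1, 36352)), Mul(-2216, Rational(-1, 48575))) = Add(Mul(Mul(2, Pow(171, -1), -449), Rational(1, 36352)), Rational(2216, 48575)) = Add(Mul(Mul(2, Rational(1, 171), -449), Rational(1, 36352)), Rational(2216, 48575)) = Add(Mul(Rational(-898, 171), Rational(1, 36352)), Rational(2216, 48575)) = Add(Rational(-449, 3108096), Rational(2216, 48575)) = Rational(6865730561, 150975763200)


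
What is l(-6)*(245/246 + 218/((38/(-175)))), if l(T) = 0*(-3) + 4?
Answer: -9375590/2337 ≈ -4011.8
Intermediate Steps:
l(T) = 4 (l(T) = 0 + 4 = 4)
l(-6)*(245/246 + 218/((38/(-175)))) = 4*(245/246 + 218/((38/(-175)))) = 4*(245*(1/246) + 218/((38*(-1/175)))) = 4*(245/246 + 218/(-38/175)) = 4*(245/246 + 218*(-175/38)) = 4*(245/246 - 19075/19) = 4*(-4687795/4674) = -9375590/2337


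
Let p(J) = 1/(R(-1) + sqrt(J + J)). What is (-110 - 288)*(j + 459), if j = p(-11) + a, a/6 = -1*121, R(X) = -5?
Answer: 4996492/47 + 398*I*sqrt(22)/47 ≈ 1.0631e+5 + 39.719*I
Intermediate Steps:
p(J) = 1/(-5 + sqrt(2)*sqrt(J)) (p(J) = 1/(-5 + sqrt(J + J)) = 1/(-5 + sqrt(2*J)) = 1/(-5 + sqrt(2)*sqrt(J)))
a = -726 (a = 6*(-1*121) = 6*(-121) = -726)
j = -726 + 1/(-5 + I*sqrt(22)) (j = 1/(-5 + sqrt(2)*sqrt(-11)) - 726 = 1/(-5 + sqrt(2)*(I*sqrt(11))) - 726 = 1/(-5 + I*sqrt(22)) - 726 = -726 + 1/(-5 + I*sqrt(22)) ≈ -726.11 - 0.099796*I)
(-110 - 288)*(j + 459) = (-110 - 288)*((-34127/47 - I*sqrt(22)/47) + 459) = -398*(-12554/47 - I*sqrt(22)/47) = 4996492/47 + 398*I*sqrt(22)/47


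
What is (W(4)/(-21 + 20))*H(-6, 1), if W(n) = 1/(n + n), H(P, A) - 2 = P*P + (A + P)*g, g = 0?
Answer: -19/4 ≈ -4.7500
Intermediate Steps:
H(P, A) = 2 + P² (H(P, A) = 2 + (P*P + (A + P)*0) = 2 + (P² + 0) = 2 + P²)
W(n) = 1/(2*n)
(W(4)/(-21 + 20))*H(-6, 1) = (((½)/4)/(-21 + 20))*(2 + (-6)²) = (((½)*(¼))/(-1))*(2 + 36) = -1*⅛*38 = -⅛*38 = -19/4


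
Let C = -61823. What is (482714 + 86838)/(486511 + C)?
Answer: 35597/26543 ≈ 1.3411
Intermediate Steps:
(482714 + 86838)/(486511 + C) = (482714 + 86838)/(486511 - 61823) = 569552/424688 = 569552*(1/424688) = 35597/26543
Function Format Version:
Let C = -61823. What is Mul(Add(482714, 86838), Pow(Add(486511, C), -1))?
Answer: Rational(35597, 26543) ≈ 1.3411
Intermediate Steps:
Mul(Add(482714, 86838), Pow(Add(486511, C), -1)) = Mul(Add(482714, 86838), Pow(Add(486511, -61823), -1)) = Mul(569552, Pow(424688, -1)) = Mul(569552, Rational(1, 424688)) = Rational(35597, 26543)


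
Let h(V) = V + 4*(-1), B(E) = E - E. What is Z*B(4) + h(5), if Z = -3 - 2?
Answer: 1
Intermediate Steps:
B(E) = 0
Z = -5
h(V) = -4 + V (h(V) = V - 4 = -4 + V)
Z*B(4) + h(5) = -5*0 + (-4 + 5) = 0 + 1 = 1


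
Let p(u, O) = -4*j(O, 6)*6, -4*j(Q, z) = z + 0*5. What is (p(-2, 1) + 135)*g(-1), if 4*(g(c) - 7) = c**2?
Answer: 4959/4 ≈ 1239.8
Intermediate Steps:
j(Q, z) = -z/4 (j(Q, z) = -(z + 0*5)/4 = -(z + 0)/4 = -z/4)
g(c) = 7 + c**2/4
p(u, O) = 36 (p(u, O) = -(-1)*6*6 = -4*(-3/2)*6 = 6*6 = 36)
(p(-2, 1) + 135)*g(-1) = (36 + 135)*(7 + (1/4)*(-1)**2) = 171*(7 + (1/4)*1) = 171*(7 + 1/4) = 171*(29/4) = 4959/4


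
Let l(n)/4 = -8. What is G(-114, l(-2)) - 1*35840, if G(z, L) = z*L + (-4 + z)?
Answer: -32310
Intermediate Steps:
l(n) = -32 (l(n) = 4*(-8) = -32)
G(z, L) = -4 + z + L*z (G(z, L) = L*z + (-4 + z) = -4 + z + L*z)
G(-114, l(-2)) - 1*35840 = (-4 - 114 - 32*(-114)) - 1*35840 = (-4 - 114 + 3648) - 35840 = 3530 - 35840 = -32310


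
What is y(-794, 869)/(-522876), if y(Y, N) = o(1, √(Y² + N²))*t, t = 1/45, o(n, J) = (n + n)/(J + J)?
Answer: -√1385597/32602293763740 ≈ -3.6105e-11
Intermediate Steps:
o(n, J) = n/J (o(n, J) = (2*n)/((2*J)) = (2*n)*(1/(2*J)) = n/J)
t = 1/45 ≈ 0.022222
y(Y, N) = 1/(45*√(N² + Y²)) (y(Y, N) = (1/√(Y² + N²))*(1/45) = (1/√(N² + Y²))*(1/45) = (1/45)/√(N² + Y²) = 1/(45*√(N² + Y²)))
y(-794, 869)/(-522876) = (1/(45*√(869² + (-794)²)))/(-522876) = (1/(45*√(755161 + 630436)))*(-1/522876) = (1/(45*√1385597))*(-1/522876) = ((√1385597/1385597)/45)*(-1/522876) = (√1385597/62351865)*(-1/522876) = -√1385597/32602293763740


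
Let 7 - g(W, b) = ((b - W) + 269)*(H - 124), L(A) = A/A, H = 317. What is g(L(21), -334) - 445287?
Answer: -432542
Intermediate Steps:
L(A) = 1
g(W, b) = -51910 - 193*b + 193*W (g(W, b) = 7 - ((b - W) + 269)*(317 - 124) = 7 - (269 + b - W)*193 = 7 - (51917 - 193*W + 193*b) = 7 + (-51917 - 193*b + 193*W) = -51910 - 193*b + 193*W)
g(L(21), -334) - 445287 = (-51910 - 193*(-334) + 193*1) - 445287 = (-51910 + 64462 + 193) - 445287 = 12745 - 445287 = -432542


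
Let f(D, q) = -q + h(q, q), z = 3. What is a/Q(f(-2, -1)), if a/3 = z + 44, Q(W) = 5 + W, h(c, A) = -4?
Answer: 141/2 ≈ 70.500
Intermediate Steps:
f(D, q) = -4 - q (f(D, q) = -q - 4 = -4 - q)
a = 141 (a = 3*(3 + 44) = 3*47 = 141)
a/Q(f(-2, -1)) = 141/(5 + (-4 - 1*(-1))) = 141/(5 + (-4 + 1)) = 141/(5 - 3) = 141/2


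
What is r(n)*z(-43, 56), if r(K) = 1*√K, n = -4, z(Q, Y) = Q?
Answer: -86*I ≈ -86.0*I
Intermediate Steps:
r(K) = √K
r(n)*z(-43, 56) = √(-4)*(-43) = (2*I)*(-43) = -86*I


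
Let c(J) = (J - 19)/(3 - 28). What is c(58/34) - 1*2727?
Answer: -1158681/425 ≈ -2726.3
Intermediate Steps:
c(J) = 19/25 - J/25 (c(J) = (-19 + J)/(-25) = (-19 + J)*(-1/25) = 19/25 - J/25)
c(58/34) - 1*2727 = (19/25 - 58/(25*34)) - 1*2727 = (19/25 - 58/(25*34)) - 2727 = (19/25 - 1/25*29/17) - 2727 = (19/25 - 29/425) - 2727 = 294/425 - 2727 = -1158681/425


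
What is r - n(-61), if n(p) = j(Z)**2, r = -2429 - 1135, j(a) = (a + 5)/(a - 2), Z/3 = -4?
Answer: -14257/4 ≈ -3564.3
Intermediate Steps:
Z = -12 (Z = 3*(-4) = -12)
j(a) = (5 + a)/(-2 + a)
r = -3564
n(p) = 1/4 (n(p) = ((5 - 12)/(-2 - 12))**2 = (-7/(-14))**2 = (-1/14*(-7))**2 = (1/2)**2 = 1/4)
r - n(-61) = -3564 - 1*1/4 = -3564 - 1/4 = -14257/4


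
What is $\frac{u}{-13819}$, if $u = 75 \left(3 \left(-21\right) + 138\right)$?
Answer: $- \frac{5625}{13819} \approx -0.40705$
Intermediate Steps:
$u = 5625$ ($u = 75 \left(-63 + 138\right) = 75 \cdot 75 = 5625$)
$\frac{u}{-13819} = \frac{5625}{-13819} = 5625 \left(- \frac{1}{13819}\right) = - \frac{5625}{13819}$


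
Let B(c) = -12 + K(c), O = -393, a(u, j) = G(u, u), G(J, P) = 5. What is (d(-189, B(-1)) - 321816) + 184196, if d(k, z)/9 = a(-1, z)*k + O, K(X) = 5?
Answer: -149662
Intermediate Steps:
a(u, j) = 5
B(c) = -7 (B(c) = -12 + 5 = -7)
d(k, z) = -3537 + 45*k (d(k, z) = 9*(5*k - 393) = 9*(-393 + 5*k) = -3537 + 45*k)
(d(-189, B(-1)) - 321816) + 184196 = ((-3537 + 45*(-189)) - 321816) + 184196 = ((-3537 - 8505) - 321816) + 184196 = (-12042 - 321816) + 184196 = -333858 + 184196 = -149662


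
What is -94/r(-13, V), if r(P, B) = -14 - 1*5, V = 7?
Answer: 94/19 ≈ 4.9474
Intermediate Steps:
r(P, B) = -19 (r(P, B) = -14 - 5 = -19)
-94/r(-13, V) = -94/(-19) = -94*(-1/19) = 94/19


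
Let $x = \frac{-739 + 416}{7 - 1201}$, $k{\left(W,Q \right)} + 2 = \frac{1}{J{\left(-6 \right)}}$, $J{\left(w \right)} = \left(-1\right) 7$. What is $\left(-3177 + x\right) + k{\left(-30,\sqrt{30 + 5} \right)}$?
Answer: $- \frac{26569015}{8358} \approx -3178.9$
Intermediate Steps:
$J{\left(w \right)} = -7$
$k{\left(W,Q \right)} = - \frac{15}{7}$ ($k{\left(W,Q \right)} = -2 + \frac{1}{-7} = -2 - \frac{1}{7} = - \frac{15}{7}$)
$x = \frac{323}{1194}$ ($x = - \frac{323}{-1194} = \left(-323\right) \left(- \frac{1}{1194}\right) = \frac{323}{1194} \approx 0.27052$)
$\left(-3177 + x\right) + k{\left(-30,\sqrt{30 + 5} \right)} = \left(-3177 + \frac{323}{1194}\right) - \frac{15}{7} = - \frac{3793015}{1194} - \frac{15}{7} = - \frac{26569015}{8358}$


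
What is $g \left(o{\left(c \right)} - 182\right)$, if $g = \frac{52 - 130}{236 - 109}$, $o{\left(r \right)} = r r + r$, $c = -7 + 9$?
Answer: $\frac{13728}{127} \approx 108.09$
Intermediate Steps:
$c = 2$
$o{\left(r \right)} = r + r^{2}$ ($o{\left(r \right)} = r^{2} + r = r + r^{2}$)
$g = - \frac{78}{127}$ ($g = - \frac{78}{236 - 109} = - \frac{78}{127} \approx -0.61417$)
$g \left(o{\left(c \right)} - 182\right) = - \frac{78 \left(2 \left(1 + 2\right) - 182\right)}{127} = - \frac{78 \left(2 \cdot 3 - 182\right)}{127} = - \frac{78 \left(6 - 182\right)}{127} = \left(- \frac{78}{127}\right) \left(-176\right) = \frac{13728}{127}$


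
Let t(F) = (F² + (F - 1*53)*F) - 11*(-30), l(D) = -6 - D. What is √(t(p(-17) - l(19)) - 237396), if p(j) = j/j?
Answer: 2*I*√59273 ≈ 486.92*I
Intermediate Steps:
p(j) = 1
t(F) = 330 + F² + F*(-53 + F) (t(F) = (F² + (F - 53)*F) + 330 = (F² + (-53 + F)*F) + 330 = (F² + F*(-53 + F)) + 330 = 330 + F² + F*(-53 + F))
√(t(p(-17) - l(19)) - 237396) = √((330 - 53*(1 - (-6 - 1*19)) + 2*(1 - (-6 - 1*19))²) - 237396) = √((330 - 53*(1 - (-6 - 19)) + 2*(1 - (-6 - 19))²) - 237396) = √((330 - 53*(1 - 1*(-25)) + 2*(1 - 1*(-25))²) - 237396) = √((330 - 53*(1 + 25) + 2*(1 + 25)²) - 237396) = √((330 - 53*26 + 2*26²) - 237396) = √((330 - 1378 + 2*676) - 237396) = √((330 - 1378 + 1352) - 237396) = √(304 - 237396) = √(-237092) = 2*I*√59273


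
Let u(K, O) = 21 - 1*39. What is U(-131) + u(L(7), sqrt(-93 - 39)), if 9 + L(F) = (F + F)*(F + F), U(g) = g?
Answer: -149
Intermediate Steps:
L(F) = -9 + 4*F**2 (L(F) = -9 + (F + F)*(F + F) = -9 + (2*F)*(2*F) = -9 + 4*F**2)
u(K, O) = -18 (u(K, O) = 21 - 39 = -18)
U(-131) + u(L(7), sqrt(-93 - 39)) = -131 - 18 = -149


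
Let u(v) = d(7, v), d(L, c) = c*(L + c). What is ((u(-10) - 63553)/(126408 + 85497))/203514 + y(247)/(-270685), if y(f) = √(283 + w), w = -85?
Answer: -63523/43125634170 - 3*√22/270685 ≈ -5.3457e-5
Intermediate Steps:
u(v) = v*(7 + v)
y(f) = 3*√22 (y(f) = √(283 - 85) = √198 = 3*√22)
((u(-10) - 63553)/(126408 + 85497))/203514 + y(247)/(-270685) = ((-10*(7 - 10) - 63553)/(126408 + 85497))/203514 + (3*√22)/(-270685) = ((-10*(-3) - 63553)/211905)*(1/203514) + (3*√22)*(-1/270685) = ((30 - 63553)*(1/211905))*(1/203514) - 3*√22/270685 = -63523*1/211905*(1/203514) - 3*√22/270685 = -63523/211905*1/203514 - 3*√22/270685 = -63523/43125634170 - 3*√22/270685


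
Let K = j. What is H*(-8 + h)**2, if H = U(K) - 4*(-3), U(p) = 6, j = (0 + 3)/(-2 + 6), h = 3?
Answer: 450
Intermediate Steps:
j = 3/4 ≈ 0.75000
K = 3/4 ≈ 0.75000
H = 18 (H = 6 - 4*(-3) = 6 + 12 = 18)
H*(-8 + h)**2 = 18*(-8 + 3)**2 = 18*(-5)**2 = 18*25 = 450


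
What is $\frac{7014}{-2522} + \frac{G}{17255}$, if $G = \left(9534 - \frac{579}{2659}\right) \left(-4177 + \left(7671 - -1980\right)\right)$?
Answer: $\frac{1469118926577}{486184855} \approx 3021.7$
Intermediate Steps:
$G = \frac{138767689998}{2659}$ ($G = \left(9534 - \frac{579}{2659}\right) \left(-4177 + \left(7671 + 1980\right)\right) = \left(9534 - \frac{579}{2659}\right) \left(-4177 + 9651\right) = \frac{25350327}{2659} \cdot 5474 = \frac{138767689998}{2659} \approx 5.2188 \cdot 10^{7}$)
$\frac{7014}{-2522} + \frac{G}{17255} = \frac{7014}{-2522} + \frac{138767689998}{2659 \cdot 17255} = 7014 \left(- \frac{1}{2522}\right) + \frac{138767689998}{2659} \cdot \frac{1}{17255} = - \frac{3507}{1261} + \frac{1166115042}{385555} = \frac{1469118926577}{486184855}$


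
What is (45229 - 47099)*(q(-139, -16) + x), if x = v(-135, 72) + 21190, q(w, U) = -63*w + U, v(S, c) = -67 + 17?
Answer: -55877470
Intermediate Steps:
v(S, c) = -50
q(w, U) = U - 63*w
x = 21140 (x = -50 + 21190 = 21140)
(45229 - 47099)*(q(-139, -16) + x) = (45229 - 47099)*((-16 - 63*(-139)) + 21140) = -1870*((-16 + 8757) + 21140) = -1870*(8741 + 21140) = -1870*29881 = -55877470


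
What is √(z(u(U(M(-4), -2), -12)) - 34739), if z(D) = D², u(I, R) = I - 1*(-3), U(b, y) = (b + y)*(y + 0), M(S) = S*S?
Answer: I*√34114 ≈ 184.7*I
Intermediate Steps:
M(S) = S²
U(b, y) = y*(b + y) (U(b, y) = (b + y)*y = y*(b + y))
u(I, R) = 3 + I (u(I, R) = I + 3 = 3 + I)
√(z(u(U(M(-4), -2), -12)) - 34739) = √((3 - 2*((-4)² - 2))² - 34739) = √((3 - 2*(16 - 2))² - 34739) = √((3 - 2*14)² - 34739) = √((3 - 28)² - 34739) = √((-25)² - 34739) = √(625 - 34739) = √(-34114) = I*√34114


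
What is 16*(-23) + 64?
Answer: -304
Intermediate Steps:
16*(-23) + 64 = -368 + 64 = -304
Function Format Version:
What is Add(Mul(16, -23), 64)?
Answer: -304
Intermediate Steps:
Add(Mul(16, -23), 64) = Add(-368, 64) = -304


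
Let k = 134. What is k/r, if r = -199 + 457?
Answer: 67/129 ≈ 0.51938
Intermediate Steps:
r = 258
k/r = 134/258 = 134*(1/258) = 67/129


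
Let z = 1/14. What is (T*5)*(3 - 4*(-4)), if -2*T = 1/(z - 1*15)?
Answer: 35/11 ≈ 3.1818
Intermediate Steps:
z = 1/14 ≈ 0.071429
T = 7/209 (T = -1/(2*(1/14 - 1*15)) = -1/(2*(1/14 - 15)) = -1/(2*(-209/14)) = -½*(-14/209) = 7/209 ≈ 0.033493)
(T*5)*(3 - 4*(-4)) = ((7/209)*5)*(3 - 4*(-4)) = 35*(3 - 1*(-16))/209 = 35*(3 + 16)/209 = (35/209)*19 = 35/11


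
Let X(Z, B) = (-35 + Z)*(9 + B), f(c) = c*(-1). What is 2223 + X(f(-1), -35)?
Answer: 3107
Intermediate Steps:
f(c) = -c
2223 + X(f(-1), -35) = 2223 + (-315 - 35*(-35) + 9*(-1*(-1)) - (-35)*(-1)) = 2223 + (-315 + 1225 + 9*1 - 35*1) = 2223 + (-315 + 1225 + 9 - 35) = 2223 + 884 = 3107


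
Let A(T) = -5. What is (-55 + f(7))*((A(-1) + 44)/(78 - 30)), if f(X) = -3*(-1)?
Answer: -169/4 ≈ -42.250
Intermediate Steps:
f(X) = 3
(-55 + f(7))*((A(-1) + 44)/(78 - 30)) = (-55 + 3)*((-5 + 44)/(78 - 30)) = -2028/48 = -52*13/16 = -169/4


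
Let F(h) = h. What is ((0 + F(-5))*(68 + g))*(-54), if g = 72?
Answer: 37800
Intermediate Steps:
((0 + F(-5))*(68 + g))*(-54) = ((0 - 5)*(68 + 72))*(-54) = -5*140*(-54) = -700*(-54) = 37800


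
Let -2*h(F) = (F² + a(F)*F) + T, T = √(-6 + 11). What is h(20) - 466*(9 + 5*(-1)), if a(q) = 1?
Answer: -2074 - √5/2 ≈ -2075.1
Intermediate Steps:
T = √5 ≈ 2.2361
h(F) = -F/2 - √5/2 - F²/2 (h(F) = -((F² + 1*F) + √5)/2 = -((F² + F) + √5)/2 = -((F + F²) + √5)/2 = -(F + √5 + F²)/2 = -F/2 - √5/2 - F²/2)
h(20) - 466*(9 + 5*(-1)) = (-½*20 - √5/2 - ½*20²) - 466*(9 + 5*(-1)) = (-10 - √5/2 - ½*400) - 466*(9 - 5) = (-10 - √5/2 - 200) - 466*4 = (-210 - √5/2) - 1864 = -2074 - √5/2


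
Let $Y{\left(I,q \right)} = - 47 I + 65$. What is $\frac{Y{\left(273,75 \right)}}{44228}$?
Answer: $- \frac{6383}{22114} \approx -0.28864$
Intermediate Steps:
$Y{\left(I,q \right)} = 65 - 47 I$
$\frac{Y{\left(273,75 \right)}}{44228} = \frac{65 - 12831}{44228} = \left(65 - 12831\right) \frac{1}{44228} = \left(-12766\right) \frac{1}{44228} = - \frac{6383}{22114}$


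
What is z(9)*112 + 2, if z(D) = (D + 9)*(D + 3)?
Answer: 24194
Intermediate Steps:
z(D) = (3 + D)*(9 + D) (z(D) = (9 + D)*(3 + D) = (3 + D)*(9 + D))
z(9)*112 + 2 = (27 + 9² + 12*9)*112 + 2 = (27 + 81 + 108)*112 + 2 = 216*112 + 2 = 24192 + 2 = 24194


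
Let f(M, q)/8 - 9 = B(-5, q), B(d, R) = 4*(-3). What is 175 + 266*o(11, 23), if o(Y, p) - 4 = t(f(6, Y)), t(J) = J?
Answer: -5145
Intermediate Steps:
B(d, R) = -12
f(M, q) = -24 (f(M, q) = 72 + 8*(-12) = 72 - 96 = -24)
o(Y, p) = -20 (o(Y, p) = 4 - 24 = -20)
175 + 266*o(11, 23) = 175 + 266*(-20) = 175 - 5320 = -5145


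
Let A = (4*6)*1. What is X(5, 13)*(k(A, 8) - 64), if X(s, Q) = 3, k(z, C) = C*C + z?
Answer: 72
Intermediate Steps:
A = 24 (A = 24*1 = 24)
k(z, C) = z + C² (k(z, C) = C² + z = z + C²)
X(5, 13)*(k(A, 8) - 64) = 3*((24 + 8²) - 64) = 3*((24 + 64) - 64) = 3*(88 - 64) = 3*24 = 72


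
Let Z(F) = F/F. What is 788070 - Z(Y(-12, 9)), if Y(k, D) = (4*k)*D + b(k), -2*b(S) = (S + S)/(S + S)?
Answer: 788069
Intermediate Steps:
b(S) = -1/2 (b(S) = -(S + S)/(2*(S + S)) = -2*S/(2*(2*S)) = -2*S*1/(2*S)/2 = -1/2*1 = -1/2)
Y(k, D) = -1/2 + 4*D*k (Y(k, D) = (4*k)*D - 1/2 = 4*D*k - 1/2 = -1/2 + 4*D*k)
Z(F) = 1
788070 - Z(Y(-12, 9)) = 788070 - 1*1 = 788070 - 1 = 788069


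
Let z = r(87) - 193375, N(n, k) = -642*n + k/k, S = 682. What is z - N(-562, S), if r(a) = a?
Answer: -554093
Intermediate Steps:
N(n, k) = 1 - 642*n (N(n, k) = -642*n + 1 = 1 - 642*n)
z = -193288 (z = 87 - 193375 = -193288)
z - N(-562, S) = -193288 - (1 - 642*(-562)) = -193288 - (1 + 360804) = -193288 - 1*360805 = -193288 - 360805 = -554093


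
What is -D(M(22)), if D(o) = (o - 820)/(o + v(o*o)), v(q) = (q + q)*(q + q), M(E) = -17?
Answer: 837/334067 ≈ 0.0025055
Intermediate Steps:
v(q) = 4*q² (v(q) = (2*q)*(2*q) = 4*q²)
D(o) = (-820 + o)/(o + 4*o⁴) (D(o) = (o - 820)/(o + 4*(o*o)²) = (-820 + o)/(o + 4*(o²)²) = (-820 + o)/(o + 4*o⁴))
-D(M(22)) = -(-820 - 17)/(-17 + 4*(-17)⁴) = -(-837)/(-17 + 4*83521) = -(-837)/(-17 + 334084) = -(-837)/334067 = -1*(-837/334067) = 837/334067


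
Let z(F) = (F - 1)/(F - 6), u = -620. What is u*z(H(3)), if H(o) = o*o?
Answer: -4960/3 ≈ -1653.3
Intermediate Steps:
H(o) = o²
z(F) = (-1 + F)/(-6 + F)
u*z(H(3)) = -620*(-1 + 3²)/(-6 + 3²) = -620*(-1 + 9)/(-6 + 9) = -620*8/3 = -4960/3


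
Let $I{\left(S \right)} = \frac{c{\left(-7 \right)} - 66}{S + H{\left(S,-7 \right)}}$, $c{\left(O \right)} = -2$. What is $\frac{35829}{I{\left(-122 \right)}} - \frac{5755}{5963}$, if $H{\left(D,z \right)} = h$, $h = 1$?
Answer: $\frac{25851056227}{405484} \approx 63754.0$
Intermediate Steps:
$H{\left(D,z \right)} = 1$
$I{\left(S \right)} = - \frac{68}{1 + S}$ ($I{\left(S \right)} = \frac{-2 - 66}{S + 1} = - \frac{68}{1 + S}$)
$\frac{35829}{I{\left(-122 \right)}} - \frac{5755}{5963} = \frac{35829}{\left(-68\right) \frac{1}{1 - 122}} - \frac{5755}{5963} = \frac{35829}{\left(-68\right) \frac{1}{-121}} - \frac{5755}{5963} = \frac{35829}{\left(-68\right) \left(- \frac{1}{121}\right)} - \frac{5755}{5963} = \frac{35829}{\frac{68}{121}} - \frac{5755}{5963} = 35829 \cdot \frac{121}{68} - \frac{5755}{5963} = \frac{4335309}{68} - \frac{5755}{5963} = \frac{25851056227}{405484}$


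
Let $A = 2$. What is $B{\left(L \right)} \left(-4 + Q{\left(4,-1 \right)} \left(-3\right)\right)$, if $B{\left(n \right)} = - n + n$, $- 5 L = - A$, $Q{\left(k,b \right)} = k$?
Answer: $0$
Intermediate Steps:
$L = \frac{2}{5}$ ($L = - \frac{\left(-1\right) 2}{5} = \left(- \frac{1}{5}\right) \left(-2\right) = \frac{2}{5} \approx 0.4$)
$B{\left(n \right)} = 0$
$B{\left(L \right)} \left(-4 + Q{\left(4,-1 \right)} \left(-3\right)\right) = 0 \left(-4 + 4 \left(-3\right)\right) = 0 \left(-4 - 12\right) = 0 \left(-16\right) = 0$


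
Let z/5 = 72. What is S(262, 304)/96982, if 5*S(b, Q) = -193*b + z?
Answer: -25103/242455 ≈ -0.10354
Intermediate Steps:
z = 360 (z = 5*72 = 360)
S(b, Q) = 72 - 193*b/5 (S(b, Q) = (-193*b + 360)/5 = (360 - 193*b)/5 = 72 - 193*b/5)
S(262, 304)/96982 = (72 - 193/5*262)/96982 = (72 - 50566/5)*(1/96982) = -50206/5*1/96982 = -25103/242455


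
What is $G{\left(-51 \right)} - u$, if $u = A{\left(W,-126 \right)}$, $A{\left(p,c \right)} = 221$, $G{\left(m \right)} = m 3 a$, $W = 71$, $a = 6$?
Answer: $-1139$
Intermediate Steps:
$G{\left(m \right)} = 18 m$ ($G{\left(m \right)} = m 3 \cdot 6 = 3 m 6 = 18 m$)
$u = 221$
$G{\left(-51 \right)} - u = 18 \left(-51\right) - 221 = -918 - 221 = -1139$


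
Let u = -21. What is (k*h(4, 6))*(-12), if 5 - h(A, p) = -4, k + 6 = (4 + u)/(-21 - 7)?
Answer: 4077/7 ≈ 582.43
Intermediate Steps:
k = -151/28 (k = -6 + (4 - 21)/(-21 - 7) = -6 - 17/(-28) = -6 - 17*(-1/28) = -6 + 17/28 = -151/28 ≈ -5.3929)
h(A, p) = 9 (h(A, p) = 5 - 1*(-4) = 5 + 4 = 9)
(k*h(4, 6))*(-12) = -151/28*9*(-12) = -1359/28*(-12) = 4077/7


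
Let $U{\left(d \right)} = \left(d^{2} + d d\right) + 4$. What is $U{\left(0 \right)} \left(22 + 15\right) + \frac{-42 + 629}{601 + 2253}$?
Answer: $\frac{422979}{2854} \approx 148.21$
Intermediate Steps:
$U{\left(d \right)} = 4 + 2 d^{2}$ ($U{\left(d \right)} = \left(d^{2} + d^{2}\right) + 4 = 2 d^{2} + 4 = 4 + 2 d^{2}$)
$U{\left(0 \right)} \left(22 + 15\right) + \frac{-42 + 629}{601 + 2253} = \left(4 + 2 \cdot 0^{2}\right) \left(22 + 15\right) + \frac{-42 + 629}{601 + 2253} = \left(4 + 2 \cdot 0\right) 37 + \frac{587}{2854} = \left(4 + 0\right) 37 + 587 \cdot \frac{1}{2854} = 4 \cdot 37 + \frac{587}{2854} = 148 + \frac{587}{2854} = \frac{422979}{2854}$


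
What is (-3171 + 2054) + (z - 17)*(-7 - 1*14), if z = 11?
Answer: -991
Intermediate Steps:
(-3171 + 2054) + (z - 17)*(-7 - 1*14) = (-3171 + 2054) + (11 - 17)*(-7 - 1*14) = -1117 - 6*(-7 - 14) = -1117 - 6*(-21) = -1117 + 126 = -991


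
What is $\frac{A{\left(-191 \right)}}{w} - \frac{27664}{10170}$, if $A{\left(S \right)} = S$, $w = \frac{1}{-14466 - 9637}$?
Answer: $\frac{23409663373}{5085} \approx 4.6037 \cdot 10^{6}$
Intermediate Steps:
$w = - \frac{1}{24103}$ ($w = \frac{1}{-24103} = - \frac{1}{24103} \approx -4.1489 \cdot 10^{-5}$)
$\frac{A{\left(-191 \right)}}{w} - \frac{27664}{10170} = - \frac{191}{- \frac{1}{24103}} - \frac{27664}{10170} = \left(-191\right) \left(-24103\right) - \frac{13832}{5085} = 4603673 - \frac{13832}{5085} = \frac{23409663373}{5085}$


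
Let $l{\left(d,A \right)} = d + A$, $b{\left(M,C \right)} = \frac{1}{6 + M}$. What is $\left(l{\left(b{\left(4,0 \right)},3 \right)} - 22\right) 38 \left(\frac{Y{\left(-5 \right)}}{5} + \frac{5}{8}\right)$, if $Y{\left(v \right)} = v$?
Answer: $\frac{10773}{40} \approx 269.33$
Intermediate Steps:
$l{\left(d,A \right)} = A + d$
$\left(l{\left(b{\left(4,0 \right)},3 \right)} - 22\right) 38 \left(\frac{Y{\left(-5 \right)}}{5} + \frac{5}{8}\right) = \left(\left(3 + \frac{1}{6 + 4}\right) - 22\right) 38 \left(- \frac{5}{5} + \frac{5}{8}\right) = \left(\left(3 + \frac{1}{10}\right) - 22\right) 38 \left(\left(-5\right) \frac{1}{5} + 5 \cdot \frac{1}{8}\right) = \left(\left(3 + \frac{1}{10}\right) - 22\right) 38 \left(-1 + \frac{5}{8}\right) = \left(\frac{31}{10} - 22\right) 38 \left(- \frac{3}{8}\right) = \left(- \frac{189}{10}\right) 38 \left(- \frac{3}{8}\right) = \left(- \frac{3591}{5}\right) \left(- \frac{3}{8}\right) = \frac{10773}{40}$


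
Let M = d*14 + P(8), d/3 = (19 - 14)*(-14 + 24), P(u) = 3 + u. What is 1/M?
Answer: 1/2111 ≈ 0.00047371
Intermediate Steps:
d = 150 (d = 3*((19 - 14)*(-14 + 24)) = 3*(5*10) = 3*50 = 150)
M = 2111 (M = 150*14 + (3 + 8) = 2100 + 11 = 2111)
1/M = 1/2111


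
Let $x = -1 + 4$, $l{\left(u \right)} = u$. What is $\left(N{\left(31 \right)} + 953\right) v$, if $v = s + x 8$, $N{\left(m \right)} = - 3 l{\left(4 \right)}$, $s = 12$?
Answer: $33876$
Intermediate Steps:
$N{\left(m \right)} = -12$ ($N{\left(m \right)} = \left(-3\right) 4 = -12$)
$x = 3$
$v = 36$ ($v = 12 + 3 \cdot 8 = 12 + 24 = 36$)
$\left(N{\left(31 \right)} + 953\right) v = \left(-12 + 953\right) 36 = 941 \cdot 36 = 33876$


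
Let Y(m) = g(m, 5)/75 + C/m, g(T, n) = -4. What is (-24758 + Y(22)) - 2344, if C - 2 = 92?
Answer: -22355669/825 ≈ -27098.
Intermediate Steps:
C = 94 (C = 2 + 92 = 94)
Y(m) = -4/75 + 94/m
(-24758 + Y(22)) - 2344 = (-24758 + (-4/75 + 94/22)) - 2344 = (-24758 + (-4/75 + 94*(1/22))) - 2344 = (-24758 + (-4/75 + 47/11)) - 2344 = (-24758 + 3481/825) - 2344 = -20421869/825 - 2344 = -22355669/825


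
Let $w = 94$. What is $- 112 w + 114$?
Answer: $-10414$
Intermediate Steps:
$- 112 w + 114 = \left(-112\right) 94 + 114 = -10528 + 114 = -10414$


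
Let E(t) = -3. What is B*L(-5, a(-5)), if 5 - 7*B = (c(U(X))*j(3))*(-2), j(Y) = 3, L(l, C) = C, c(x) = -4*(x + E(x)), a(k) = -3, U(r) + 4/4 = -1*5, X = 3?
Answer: -663/7 ≈ -94.714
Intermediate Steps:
U(r) = -6 (U(r) = -1 - 1*5 = -1 - 5 = -6)
c(x) = 12 - 4*x (c(x) = -4*(x - 3) = -4*(-3 + x) = 12 - 4*x)
B = 221/7 (B = 5/7 - (12 - 4*(-6))*3*(-2)/7 = 5/7 - (12 + 24)*3*(-2)/7 = 5/7 - 36*3*(-2)/7 = 5/7 - 108*(-2)/7 = 5/7 - ⅐*(-216) = 5/7 + 216/7 = 221/7 ≈ 31.571)
B*L(-5, a(-5)) = (221/7)*(-3) = -663/7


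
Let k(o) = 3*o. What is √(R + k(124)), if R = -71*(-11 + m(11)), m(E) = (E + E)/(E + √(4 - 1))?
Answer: √(1153 - 1562/(11 + √3)) ≈ 32.099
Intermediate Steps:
m(E) = 2*E/(E + √3) (m(E) = (2*E)/(E + √3) = 2*E/(E + √3))
R = 781 - 1562/(11 + √3) (R = -71*(-11 + 2*11/(11 + √3)) = -71*(-11 + 22/(11 + √3)) = 781 - 1562/(11 + √3) ≈ 658.32)
√(R + k(124)) = √((37488/59 + 781*√3/59) + 3*124) = √((37488/59 + 781*√3/59) + 372) = √(59436/59 + 781*√3/59)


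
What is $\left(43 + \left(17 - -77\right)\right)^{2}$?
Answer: $18769$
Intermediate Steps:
$\left(43 + \left(17 - -77\right)\right)^{2} = \left(43 + \left(17 + 77\right)\right)^{2} = \left(43 + 94\right)^{2} = 137^{2} = 18769$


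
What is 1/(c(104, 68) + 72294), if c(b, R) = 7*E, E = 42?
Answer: 1/72588 ≈ 1.3776e-5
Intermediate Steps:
c(b, R) = 294 (c(b, R) = 7*42 = 294)
1/(c(104, 68) + 72294) = 1/(294 + 72294) = 1/72588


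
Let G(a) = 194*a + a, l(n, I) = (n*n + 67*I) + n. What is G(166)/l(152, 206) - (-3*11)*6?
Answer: 3684927/18529 ≈ 198.87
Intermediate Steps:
l(n, I) = n + n**2 + 67*I (l(n, I) = (n**2 + 67*I) + n = n + n**2 + 67*I)
G(a) = 195*a
G(166)/l(152, 206) - (-3*11)*6 = (195*166)/(152 + 152**2 + 67*206) - (-3*11)*6 = 32370/(152 + 23104 + 13802) - (-33)*6 = 32370/37058 - 1*(-198) = 32370*(1/37058) + 198 = 16185/18529 + 198 = 3684927/18529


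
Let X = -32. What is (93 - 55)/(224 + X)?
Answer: 19/96 ≈ 0.19792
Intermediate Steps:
(93 - 55)/(224 + X) = (93 - 55)/(224 - 32) = 38/192 = 38*(1/192) = 19/96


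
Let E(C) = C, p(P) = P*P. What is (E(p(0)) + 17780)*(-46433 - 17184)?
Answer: -1131110260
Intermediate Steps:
p(P) = P²
(E(p(0)) + 17780)*(-46433 - 17184) = (0² + 17780)*(-46433 - 17184) = (0 + 17780)*(-63617) = 17780*(-63617) = -1131110260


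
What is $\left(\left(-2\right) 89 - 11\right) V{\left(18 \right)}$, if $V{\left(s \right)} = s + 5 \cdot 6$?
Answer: $-9072$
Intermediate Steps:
$V{\left(s \right)} = 30 + s$ ($V{\left(s \right)} = s + 30 = 30 + s$)
$\left(\left(-2\right) 89 - 11\right) V{\left(18 \right)} = \left(\left(-2\right) 89 - 11\right) \left(30 + 18\right) = \left(-178 - 11\right) 48 = \left(-189\right) 48 = -9072$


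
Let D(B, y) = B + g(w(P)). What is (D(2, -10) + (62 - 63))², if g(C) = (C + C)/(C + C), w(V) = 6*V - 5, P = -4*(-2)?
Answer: 4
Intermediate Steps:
P = 8
w(V) = -5 + 6*V
g(C) = 1 (g(C) = (2*C)/((2*C)) = (2*C)*(1/(2*C)) = 1)
D(B, y) = 1 + B (D(B, y) = B + 1 = 1 + B)
(D(2, -10) + (62 - 63))² = ((1 + 2) + (62 - 63))² = (3 - 1)² = 2² = 4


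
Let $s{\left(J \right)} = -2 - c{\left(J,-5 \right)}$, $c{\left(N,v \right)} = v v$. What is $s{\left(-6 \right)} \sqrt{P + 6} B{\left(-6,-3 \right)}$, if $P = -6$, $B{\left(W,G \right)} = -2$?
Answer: $0$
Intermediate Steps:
$c{\left(N,v \right)} = v^{2}$
$s{\left(J \right)} = -27$ ($s{\left(J \right)} = -2 - \left(-5\right)^{2} = -2 - 25 = -27$)
$s{\left(-6 \right)} \sqrt{P + 6} B{\left(-6,-3 \right)} = - 27 \sqrt{-6 + 6} \left(-2\right) = - 27 \sqrt{0} \left(-2\right) = \left(-27\right) 0 \left(-2\right) = 0 \left(-2\right) = 0$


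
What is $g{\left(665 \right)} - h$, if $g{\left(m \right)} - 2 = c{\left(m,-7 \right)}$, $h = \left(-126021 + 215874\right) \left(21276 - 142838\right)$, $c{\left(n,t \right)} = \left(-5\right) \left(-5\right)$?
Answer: $10922710413$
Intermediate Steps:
$c{\left(n,t \right)} = 25$
$h = -10922710386$ ($h = 89853 \left(-121562\right) = -10922710386$)
$g{\left(m \right)} = 27$ ($g{\left(m \right)} = 2 + 25 = 27$)
$g{\left(665 \right)} - h = 27 - -10922710386 = 27 + 10922710386 = 10922710413$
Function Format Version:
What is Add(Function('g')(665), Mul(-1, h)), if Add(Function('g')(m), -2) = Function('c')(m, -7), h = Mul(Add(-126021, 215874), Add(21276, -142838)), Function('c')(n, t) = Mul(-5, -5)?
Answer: 10922710413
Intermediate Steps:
Function('c')(n, t) = 25
h = -10922710386 (h = Mul(89853, -121562) = -10922710386)
Function('g')(m) = 27 (Function('g')(m) = Add(2, 25) = 27)
Add(Function('g')(665), Mul(-1, h)) = Add(27, Mul(-1, -10922710386)) = Add(27, 10922710386) = 10922710413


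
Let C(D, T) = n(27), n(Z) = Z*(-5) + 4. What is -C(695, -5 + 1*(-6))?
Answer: 131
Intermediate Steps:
n(Z) = 4 - 5*Z (n(Z) = -5*Z + 4 = 4 - 5*Z)
C(D, T) = -131 (C(D, T) = 4 - 5*27 = 4 - 135 = -131)
-C(695, -5 + 1*(-6)) = -1*(-131) = 131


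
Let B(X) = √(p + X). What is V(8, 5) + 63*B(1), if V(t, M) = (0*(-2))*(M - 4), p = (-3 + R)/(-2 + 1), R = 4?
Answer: 0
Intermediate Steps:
p = -1 (p = (-3 + 4)/(-2 + 1) = 1/(-1) = 1*(-1) = -1)
B(X) = √(-1 + X)
V(t, M) = 0 (V(t, M) = 0*(-4 + M) = 0)
V(8, 5) + 63*B(1) = 0 + 63*√(-1 + 1) = 0 + 63*√0 = 0 + 63*0 = 0 + 0 = 0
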